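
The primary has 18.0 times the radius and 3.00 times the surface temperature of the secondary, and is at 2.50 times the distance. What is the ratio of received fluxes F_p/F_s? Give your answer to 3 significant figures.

L_p/L_s = (R_p/R_s)²(T_p/T_s)⁴ = (18.0)² × (3.00)⁴ = 2.624×10^4.
F_p/F_s = (L_p/L_s)/(d_p/d_s)² = 2.624×10^4 / (2.50)² = 4199.

4.20×10^3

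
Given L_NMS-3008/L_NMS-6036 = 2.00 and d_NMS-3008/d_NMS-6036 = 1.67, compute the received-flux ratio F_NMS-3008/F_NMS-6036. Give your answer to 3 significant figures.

0.717

F = L/(4πd²), so F_NMS-3008/F_NMS-6036 = (L_NMS-3008/L_NMS-6036) / (d_NMS-3008/d_NMS-6036)²
= 2.00 / (1.67)² = 2.00 / 2.789 = 0.7171.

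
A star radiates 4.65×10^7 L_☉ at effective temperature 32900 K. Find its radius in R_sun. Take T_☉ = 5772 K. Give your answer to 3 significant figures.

210 R_sun

R/R_☉ = √(L/L_☉) / (T/T_☉)² = √(4.65×10^7) / (5.700)²
       = 6819 / 32.49 = 209.9.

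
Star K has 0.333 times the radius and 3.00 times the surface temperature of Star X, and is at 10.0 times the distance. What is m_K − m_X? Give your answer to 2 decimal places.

L_K/L_X = (0.333)²(3.00)⁴ = 8.982.
F_K/F_X = (L_K/L_X)/(d_K/d_X)² = 8.982/100.0 = 0.08982.
m_K − m_X = −2.5 log₁₀(0.08982) = 2.62.

2.62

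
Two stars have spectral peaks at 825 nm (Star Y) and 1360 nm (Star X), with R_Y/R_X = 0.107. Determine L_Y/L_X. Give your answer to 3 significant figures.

0.0845

Wien's law gives T ∝ 1/λ_max, so T_Y/T_X = λ_X/λ_Y = 1360/825 = 1.648.
Then L ∝ R²T⁴ gives L_Y/L_X = (0.107)² × (1.648)⁴ = 0.01145 × 7.385 = 0.08455.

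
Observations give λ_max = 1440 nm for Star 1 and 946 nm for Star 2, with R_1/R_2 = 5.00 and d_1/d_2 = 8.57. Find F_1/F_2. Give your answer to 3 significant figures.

Wien's law: T_1/T_2 = λ_2/λ_1 = 946/1440 = 0.6569.
L_1/L_2 = (R_1/R_2)²(T_1/T_2)⁴ = (5.00)²(0.6569)⁴ = 4.656.
F_1/F_2 = (L_1/L_2)/(d_1/d_2)² = 4.656/(8.57)² = 0.06340.

0.0634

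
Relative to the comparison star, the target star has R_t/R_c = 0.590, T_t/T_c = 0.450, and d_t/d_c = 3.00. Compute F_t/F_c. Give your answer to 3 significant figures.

0.00159

L_t/L_c = (R_t/R_c)²(T_t/T_c)⁴ = (0.590)² × (0.450)⁴ = 0.01427.
F_t/F_c = (L_t/L_c)/(d_t/d_c)² = 0.01427 / (3.00)² = 0.001586.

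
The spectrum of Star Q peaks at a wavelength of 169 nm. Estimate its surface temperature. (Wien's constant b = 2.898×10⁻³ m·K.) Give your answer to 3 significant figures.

1.71×10^4 K

T = b/λ_max = 2.898×10⁻³ / (169×10⁻⁹) = 1.715×10^4 K.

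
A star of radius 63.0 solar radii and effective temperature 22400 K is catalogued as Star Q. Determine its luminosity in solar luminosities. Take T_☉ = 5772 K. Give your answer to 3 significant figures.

L/L_☉ = (R/R_☉)² (T/T_☉)⁴ = (63.0)² × (22400/5772)⁴
       = 3969 × (3.881)⁴ = 3969 × 226.8 = 9.003×10^5.

9.00×10^5 solar luminosities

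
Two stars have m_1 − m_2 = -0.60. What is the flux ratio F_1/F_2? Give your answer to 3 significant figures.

1.74

F_1/F_2 = 10^(−(m_1 − m_2)/2.5) = 10^(0.60/2.5) = 10^0.240 = 1.738.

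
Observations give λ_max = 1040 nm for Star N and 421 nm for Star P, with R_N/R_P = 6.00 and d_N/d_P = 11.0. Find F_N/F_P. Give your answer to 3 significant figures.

Wien's law: T_N/T_P = λ_P/λ_N = 421/1040 = 0.4048.
L_N/L_P = (R_N/R_P)²(T_N/T_P)⁴ = (6.00)²(0.4048)⁴ = 0.9667.
F_N/F_P = (L_N/L_P)/(d_N/d_P)² = 0.9667/(11.0)² = 0.007989.

0.00799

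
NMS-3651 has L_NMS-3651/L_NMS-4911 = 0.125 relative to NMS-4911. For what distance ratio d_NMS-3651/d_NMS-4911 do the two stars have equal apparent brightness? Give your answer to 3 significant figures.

Equal flux requires L_NMS-3651/d_NMS-3651² = L_NMS-4911/d_NMS-4911², so d_NMS-3651/d_NMS-4911 = √(L_NMS-3651/L_NMS-4911)
= √(0.125) = 0.3536.

0.354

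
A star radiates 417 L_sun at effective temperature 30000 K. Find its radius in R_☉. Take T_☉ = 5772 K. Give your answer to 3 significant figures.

R/R_☉ = √(L/L_☉) / (T/T_☉)² = √(417) / (5.198)²
       = 20.42 / 27.01 = 0.7559.

0.756 R_☉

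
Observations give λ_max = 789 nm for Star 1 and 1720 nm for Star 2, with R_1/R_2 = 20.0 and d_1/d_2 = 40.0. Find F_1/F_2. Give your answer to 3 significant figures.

Wien's law: T_1/T_2 = λ_2/λ_1 = 1720/789 = 2.180.
L_1/L_2 = (R_1/R_2)²(T_1/T_2)⁴ = (20.0)²(2.180)⁴ = 9034.
F_1/F_2 = (L_1/L_2)/(d_1/d_2)² = 9034/(40.0)² = 5.646.

5.65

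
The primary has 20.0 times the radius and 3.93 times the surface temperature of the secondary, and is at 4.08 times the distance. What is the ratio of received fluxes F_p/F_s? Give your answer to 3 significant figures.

L_p/L_s = (R_p/R_s)²(T_p/T_s)⁴ = (20.0)² × (3.93)⁴ = 9.542×10^4.
F_p/F_s = (L_p/L_s)/(d_p/d_s)² = 9.542×10^4 / (4.08)² = 5732.

5.73×10^3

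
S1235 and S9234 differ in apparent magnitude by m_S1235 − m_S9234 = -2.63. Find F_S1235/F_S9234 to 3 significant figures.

11.3

F_S1235/F_S9234 = 10^(−(m_S1235 − m_S9234)/2.5) = 10^(2.63/2.5) = 10^1.052 = 11.27.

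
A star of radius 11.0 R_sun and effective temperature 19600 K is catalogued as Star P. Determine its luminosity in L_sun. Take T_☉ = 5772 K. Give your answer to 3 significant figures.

1.61×10^4 L_sun

L/L_☉ = (R/R_☉)² (T/T_☉)⁴ = (11.0)² × (19600/5772)⁴
       = 121.0 × (3.396)⁴ = 121.0 × 133.0 = 1.609×10^4.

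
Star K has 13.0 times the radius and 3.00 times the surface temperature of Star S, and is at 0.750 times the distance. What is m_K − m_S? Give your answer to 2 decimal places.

-10.97

L_K/L_S = (13.0)²(3.00)⁴ = 1.369×10^4.
F_K/F_S = (L_K/L_S)/(d_K/d_S)² = 1.369×10^4/0.5625 = 2.434×10^4.
m_K − m_S = −2.5 log₁₀(2.434×10^4) = -10.97.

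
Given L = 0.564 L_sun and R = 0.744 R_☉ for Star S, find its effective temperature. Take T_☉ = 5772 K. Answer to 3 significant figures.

5.80×10^3 K

T/T_☉ = (L/L_☉)^(1/4) / (R/R_☉)^(1/2)
T = 5772 × (0.564)^(1/4) / √(0.744) = 5772 × 0.8666 / 0.8626 = 5799 K.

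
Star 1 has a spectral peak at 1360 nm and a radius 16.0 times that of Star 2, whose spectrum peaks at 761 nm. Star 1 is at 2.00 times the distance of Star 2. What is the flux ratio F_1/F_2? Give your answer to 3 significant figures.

Wien's law: T_1/T_2 = λ_2/λ_1 = 761/1360 = 0.5596.
L_1/L_2 = (R_1/R_2)²(T_1/T_2)⁴ = (16.0)²(0.5596)⁴ = 25.10.
F_1/F_2 = (L_1/L_2)/(d_1/d_2)² = 25.10/(2.00)² = 6.274.

6.27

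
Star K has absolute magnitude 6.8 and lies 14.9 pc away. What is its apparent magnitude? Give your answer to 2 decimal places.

7.67

m = M + 5 log₁₀(d/10 pc) = 6.8 + 5 log₁₀(14.9/10)
  = 6.8 + 5 × 0.173 = 6.8 + 0.87 = 7.67.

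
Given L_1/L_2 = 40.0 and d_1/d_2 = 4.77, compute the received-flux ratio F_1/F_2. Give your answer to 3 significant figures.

1.76

F = L/(4πd²), so F_1/F_2 = (L_1/L_2) / (d_1/d_2)²
= 40.0 / (4.77)² = 40.0 / 22.75 = 1.758.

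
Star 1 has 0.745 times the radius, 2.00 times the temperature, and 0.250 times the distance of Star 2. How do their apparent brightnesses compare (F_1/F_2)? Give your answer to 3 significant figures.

L_1/L_2 = (R_1/R_2)²(T_1/T_2)⁴ = (0.745)² × (2.00)⁴ = 8.880.
F_1/F_2 = (L_1/L_2)/(d_1/d_2)² = 8.880 / (0.250)² = 142.1.

142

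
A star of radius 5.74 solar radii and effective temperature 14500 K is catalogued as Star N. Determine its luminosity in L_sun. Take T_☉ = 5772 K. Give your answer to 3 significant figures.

L/L_☉ = (R/R_☉)² (T/T_☉)⁴ = (5.74)² × (14500/5772)⁴
       = 32.95 × (2.512)⁴ = 32.95 × 39.83 = 1312.

1.31×10^3 L_sun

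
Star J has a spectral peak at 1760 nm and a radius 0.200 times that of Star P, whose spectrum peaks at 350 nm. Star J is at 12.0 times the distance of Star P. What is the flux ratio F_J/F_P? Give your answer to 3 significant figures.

4.34×10^-7

Wien's law: T_J/T_P = λ_P/λ_J = 350/1760 = 0.1989.
L_J/L_P = (R_J/R_P)²(T_J/T_P)⁴ = (0.200)²(0.1989)⁴ = 6.256×10^-5.
F_J/F_P = (L_J/L_P)/(d_J/d_P)² = 6.256×10^-5/(12.0)² = 4.344×10^-7.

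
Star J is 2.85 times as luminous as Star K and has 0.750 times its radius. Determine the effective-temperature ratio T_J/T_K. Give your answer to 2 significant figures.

1.5

L ∝ R²T⁴ gives T ∝ (L/R²)^(1/4), so
T_J/T_K = (2.85 / 0.750²)^(1/4) = (5.067)^(1/4) = 1.500.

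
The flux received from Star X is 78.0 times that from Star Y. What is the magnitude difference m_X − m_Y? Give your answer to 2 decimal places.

m_X − m_Y = −2.5 log₁₀(F_X/F_Y) = −2.5 log₁₀(78.0) = −2.5 × (1.892) = -4.730.

-4.73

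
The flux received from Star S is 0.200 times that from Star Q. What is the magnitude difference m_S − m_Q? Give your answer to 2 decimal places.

1.75

m_S − m_Q = −2.5 log₁₀(F_S/F_Q) = −2.5 log₁₀(0.200) = −2.5 × (-0.699) = 1.747.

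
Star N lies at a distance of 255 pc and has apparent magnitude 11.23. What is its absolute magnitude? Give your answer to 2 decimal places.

4.20

M = m − 5 log₁₀(d/10 pc) = 11.23 − 5 log₁₀(255/10)
  = 11.23 − 5 × 1.407 = 11.23 − 7.03 = 4.20.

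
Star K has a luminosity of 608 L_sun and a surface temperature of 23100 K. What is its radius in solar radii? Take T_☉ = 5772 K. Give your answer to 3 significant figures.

1.54 solar radii

R/R_☉ = √(L/L_☉) / (T/T_☉)² = √(608) / (4.002)²
       = 24.66 / 16.02 = 1.540.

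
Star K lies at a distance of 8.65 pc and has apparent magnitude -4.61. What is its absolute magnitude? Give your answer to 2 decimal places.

-4.30

M = m − 5 log₁₀(d/10 pc) = -4.61 − 5 log₁₀(8.65/10)
  = -4.61 − 5 × -0.063 = -4.61 − -0.31 = -4.30.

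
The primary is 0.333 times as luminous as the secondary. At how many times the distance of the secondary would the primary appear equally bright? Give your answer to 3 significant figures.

Equal flux requires L_p/d_p² = L_s/d_s², so d_p/d_s = √(L_p/L_s)
= √(0.333) = 0.5771.

0.577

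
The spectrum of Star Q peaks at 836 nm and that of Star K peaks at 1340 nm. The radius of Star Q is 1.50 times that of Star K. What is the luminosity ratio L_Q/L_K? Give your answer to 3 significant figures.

Wien's law gives T ∝ 1/λ_max, so T_Q/T_K = λ_K/λ_Q = 1340/836 = 1.603.
Then L ∝ R²T⁴ gives L_Q/L_K = (1.50)² × (1.603)⁴ = 2.250 × 6.601 = 14.85.

14.9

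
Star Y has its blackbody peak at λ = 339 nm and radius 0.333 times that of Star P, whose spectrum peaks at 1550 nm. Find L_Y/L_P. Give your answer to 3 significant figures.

Wien's law gives T ∝ 1/λ_max, so T_Y/T_P = λ_P/λ_Y = 1550/339 = 4.572.
Then L ∝ R²T⁴ gives L_Y/L_P = (0.333)² × (4.572)⁴ = 0.1109 × 437.0 = 48.46.

48.5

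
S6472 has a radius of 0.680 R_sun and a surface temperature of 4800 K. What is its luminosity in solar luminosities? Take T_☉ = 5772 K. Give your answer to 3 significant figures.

L/L_☉ = (R/R_☉)² (T/T_☉)⁴ = (0.680)² × (4800/5772)⁴
       = 0.4624 × (0.8316)⁴ = 0.4624 × 0.4783 = 0.2211.

0.221 solar luminosities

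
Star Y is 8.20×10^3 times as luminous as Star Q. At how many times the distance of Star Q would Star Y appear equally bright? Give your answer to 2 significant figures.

Equal flux requires L_Y/d_Y² = L_Q/d_Q², so d_Y/d_Q = √(L_Y/L_Q)
= √(8.20×10^3) = 90.55.

91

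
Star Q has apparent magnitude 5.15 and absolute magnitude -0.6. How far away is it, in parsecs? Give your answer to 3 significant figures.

141 pc

m − M = 5 log₁₀(d/10 pc)
5.15 − (-0.6) = 5.75 = 5 log₁₀(d/10)
d = 10 × 10^(5.75/5) = 10 × 10^1.150 = 141.3 pc.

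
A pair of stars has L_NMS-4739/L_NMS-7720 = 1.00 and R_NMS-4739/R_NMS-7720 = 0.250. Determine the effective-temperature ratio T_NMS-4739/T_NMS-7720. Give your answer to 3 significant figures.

2.00

L ∝ R²T⁴ gives T ∝ (L/R²)^(1/4), so
T_NMS-4739/T_NMS-7720 = (1.00 / 0.250²)^(1/4) = (16.00)^(1/4) = 2.000.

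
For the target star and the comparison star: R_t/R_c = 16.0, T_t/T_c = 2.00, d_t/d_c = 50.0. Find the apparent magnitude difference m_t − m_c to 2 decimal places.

-0.54

L_t/L_c = (16.0)²(2.00)⁴ = 4096.
F_t/F_c = (L_t/L_c)/(d_t/d_c)² = 4096/2500 = 1.638.
m_t − m_c = −2.5 log₁₀(1.638) = -0.54.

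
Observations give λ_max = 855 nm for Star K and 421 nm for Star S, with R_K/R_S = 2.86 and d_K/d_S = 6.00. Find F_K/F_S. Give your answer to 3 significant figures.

Wien's law: T_K/T_S = λ_S/λ_K = 421/855 = 0.4924.
L_K/L_S = (R_K/R_S)²(T_K/T_S)⁴ = (2.86)²(0.4924)⁴ = 0.4808.
F_K/F_S = (L_K/L_S)/(d_K/d_S)² = 0.4808/(6.00)² = 0.01336.

0.0134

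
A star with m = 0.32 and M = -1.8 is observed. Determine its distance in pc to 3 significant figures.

26.5 pc

m − M = 5 log₁₀(d/10 pc)
0.32 − (-1.8) = 2.12 = 5 log₁₀(d/10)
d = 10 × 10^(2.12/5) = 10 × 10^0.424 = 26.55 pc.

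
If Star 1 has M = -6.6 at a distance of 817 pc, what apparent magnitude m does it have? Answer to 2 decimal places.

2.96

m = M + 5 log₁₀(d/10 pc) = -6.6 + 5 log₁₀(817/10)
  = -6.6 + 5 × 1.912 = -6.6 + 9.56 = 2.96.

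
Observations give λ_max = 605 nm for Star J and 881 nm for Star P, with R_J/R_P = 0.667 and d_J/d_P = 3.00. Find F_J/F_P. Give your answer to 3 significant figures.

Wien's law: T_J/T_P = λ_P/λ_J = 881/605 = 1.456.
L_J/L_P = (R_J/R_P)²(T_J/T_P)⁴ = (0.667)²(1.456)⁴ = 2.000.
F_J/F_P = (L_J/L_P)/(d_J/d_P)² = 2.000/(3.00)² = 0.2223.

0.222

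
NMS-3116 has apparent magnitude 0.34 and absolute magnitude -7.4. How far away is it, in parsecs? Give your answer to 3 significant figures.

m − M = 5 log₁₀(d/10 pc)
0.34 − (-7.4) = 7.74 = 5 log₁₀(d/10)
d = 10 × 10^(7.74/5) = 10 × 10^1.548 = 353.2 pc.

353 pc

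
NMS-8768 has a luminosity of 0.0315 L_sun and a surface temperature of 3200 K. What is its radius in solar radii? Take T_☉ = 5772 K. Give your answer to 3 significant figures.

R/R_☉ = √(L/L_☉) / (T/T_☉)² = √(0.0315) / (0.5544)²
       = 0.1775 / 0.3074 = 0.5774.

0.577 solar radii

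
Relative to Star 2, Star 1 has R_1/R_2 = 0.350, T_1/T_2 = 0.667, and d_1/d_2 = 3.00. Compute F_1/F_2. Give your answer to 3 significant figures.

0.00269

L_1/L_2 = (R_1/R_2)²(T_1/T_2)⁴ = (0.350)² × (0.667)⁴ = 0.02425.
F_1/F_2 = (L_1/L_2)/(d_1/d_2)² = 0.02425 / (3.00)² = 0.002694.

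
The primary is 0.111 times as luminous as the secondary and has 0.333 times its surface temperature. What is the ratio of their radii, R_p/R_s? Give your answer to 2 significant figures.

3.0

L ∝ R²T⁴ gives R ∝ √L / T², so
R_p/R_s = √(0.111) / (0.333)² = 0.3332 / 0.1109 = 3.005.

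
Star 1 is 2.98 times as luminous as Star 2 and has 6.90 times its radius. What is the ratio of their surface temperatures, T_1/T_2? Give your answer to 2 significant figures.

0.50

L ∝ R²T⁴ gives T ∝ (L/R²)^(1/4), so
T_1/T_2 = (2.98 / 6.90²)^(1/4) = (0.06259)^(1/4) = 0.5002.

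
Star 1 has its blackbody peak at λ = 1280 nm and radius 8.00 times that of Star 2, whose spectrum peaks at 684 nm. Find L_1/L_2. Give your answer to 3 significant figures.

Wien's law gives T ∝ 1/λ_max, so T_1/T_2 = λ_2/λ_1 = 684/1280 = 0.5344.
Then L ∝ R²T⁴ gives L_1/L_2 = (8.00)² × (0.5344)⁴ = 64.00 × 0.08154 = 5.219.

5.22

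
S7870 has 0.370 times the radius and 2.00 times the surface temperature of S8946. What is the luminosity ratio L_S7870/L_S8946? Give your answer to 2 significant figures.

From the Stefan–Boltzmann law, L ∝ R²T⁴, so
L_S7870/L_S8946 = (R_S7870/R_S8946)² (T_S7870/T_S8946)⁴ = (0.370)² × (2.00)⁴ = 0.1369 × 16.00 = 2.190.

2.2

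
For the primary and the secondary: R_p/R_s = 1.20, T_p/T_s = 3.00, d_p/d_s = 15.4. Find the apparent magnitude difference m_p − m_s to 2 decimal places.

0.77

L_p/L_s = (1.20)²(3.00)⁴ = 116.6.
F_p/F_s = (L_p/L_s)/(d_p/d_s)² = 116.6/237.2 = 0.4918.
m_p − m_s = −2.5 log₁₀(0.4918) = 0.77.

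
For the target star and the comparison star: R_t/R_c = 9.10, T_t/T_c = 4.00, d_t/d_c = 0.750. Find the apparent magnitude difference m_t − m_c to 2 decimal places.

L_t/L_c = (9.10)²(4.00)⁴ = 2.120×10^4.
F_t/F_c = (L_t/L_c)/(d_t/d_c)² = 2.120×10^4/0.5625 = 3.769×10^4.
m_t − m_c = −2.5 log₁₀(3.769×10^4) = -11.44.

-11.44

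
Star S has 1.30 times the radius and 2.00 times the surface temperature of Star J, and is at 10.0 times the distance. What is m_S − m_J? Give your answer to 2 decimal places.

L_S/L_J = (1.30)²(2.00)⁴ = 27.04.
F_S/F_J = (L_S/L_J)/(d_S/d_J)² = 27.04/100.0 = 0.2704.
m_S − m_J = −2.5 log₁₀(0.2704) = 1.42.

1.42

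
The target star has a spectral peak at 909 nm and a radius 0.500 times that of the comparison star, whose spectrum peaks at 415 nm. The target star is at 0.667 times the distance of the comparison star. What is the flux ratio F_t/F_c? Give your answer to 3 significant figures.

Wien's law: T_t/T_c = λ_c/λ_t = 415/909 = 0.4565.
L_t/L_c = (R_t/R_c)²(T_t/T_c)⁴ = (0.500)²(0.4565)⁴ = 0.01086.
F_t/F_c = (L_t/L_c)/(d_t/d_c)² = 0.01086/(0.667)² = 0.02441.

0.0244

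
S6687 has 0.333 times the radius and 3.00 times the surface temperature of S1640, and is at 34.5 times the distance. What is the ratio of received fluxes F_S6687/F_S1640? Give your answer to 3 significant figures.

L_S6687/L_S1640 = (R_S6687/R_S1640)²(T_S6687/T_S1640)⁴ = (0.333)² × (3.00)⁴ = 8.982.
F_S6687/F_S1640 = (L_S6687/L_S1640)/(d_S6687/d_S1640)² = 8.982 / (34.5)² = 0.007546.

0.00755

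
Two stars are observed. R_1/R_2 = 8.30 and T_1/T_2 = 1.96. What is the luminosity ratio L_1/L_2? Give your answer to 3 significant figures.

From the Stefan–Boltzmann law, L ∝ R²T⁴, so
L_1/L_2 = (R_1/R_2)² (T_1/T_2)⁴ = (8.30)² × (1.96)⁴ = 68.89 × 14.76 = 1017.

1.02×10^3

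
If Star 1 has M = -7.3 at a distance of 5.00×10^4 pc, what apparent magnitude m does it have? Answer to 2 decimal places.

m = M + 5 log₁₀(d/10 pc) = -7.3 + 5 log₁₀(5.00×10^4/10)
  = -7.3 + 5 × 3.699 = -7.3 + 18.49 = 11.19.

11.19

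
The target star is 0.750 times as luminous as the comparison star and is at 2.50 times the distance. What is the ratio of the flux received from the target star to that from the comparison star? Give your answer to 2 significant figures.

0.12

F = L/(4πd²), so F_t/F_c = (L_t/L_c) / (d_t/d_c)²
= 0.750 / (2.50)² = 0.750 / 6.250 = 0.1200.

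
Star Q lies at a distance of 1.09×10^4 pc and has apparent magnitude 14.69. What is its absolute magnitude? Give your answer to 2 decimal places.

M = m − 5 log₁₀(d/10 pc) = 14.69 − 5 log₁₀(1.09×10^4/10)
  = 14.69 − 5 × 3.037 = 14.69 − 15.19 = -0.50.

-0.50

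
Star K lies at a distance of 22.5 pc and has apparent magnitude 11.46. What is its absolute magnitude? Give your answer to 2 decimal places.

M = m − 5 log₁₀(d/10 pc) = 11.46 − 5 log₁₀(22.5/10)
  = 11.46 − 5 × 0.352 = 11.46 − 1.76 = 9.70.

9.70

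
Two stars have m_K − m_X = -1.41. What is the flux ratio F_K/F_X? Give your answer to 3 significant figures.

F_K/F_X = 10^(−(m_K − m_X)/2.5) = 10^(1.41/2.5) = 10^0.564 = 3.664.

3.66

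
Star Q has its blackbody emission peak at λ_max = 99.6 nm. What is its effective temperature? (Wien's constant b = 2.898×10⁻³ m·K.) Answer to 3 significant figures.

T = b/λ_max = 2.898×10⁻³ / (99.6×10⁻⁹) = 2.910×10^4 K.

2.91×10^4 K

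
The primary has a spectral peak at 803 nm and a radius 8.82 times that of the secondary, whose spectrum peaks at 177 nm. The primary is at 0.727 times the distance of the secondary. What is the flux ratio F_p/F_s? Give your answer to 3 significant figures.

0.347

Wien's law: T_p/T_s = λ_s/λ_p = 177/803 = 0.2204.
L_p/L_s = (R_p/R_s)²(T_p/T_s)⁴ = (8.82)²(0.2204)⁴ = 0.1836.
F_p/F_s = (L_p/L_s)/(d_p/d_s)² = 0.1836/(0.727)² = 0.3475.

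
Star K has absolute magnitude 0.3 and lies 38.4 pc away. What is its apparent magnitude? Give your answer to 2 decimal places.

3.22

m = M + 5 log₁₀(d/10 pc) = 0.3 + 5 log₁₀(38.4/10)
  = 0.3 + 5 × 0.584 = 0.3 + 2.92 = 3.22.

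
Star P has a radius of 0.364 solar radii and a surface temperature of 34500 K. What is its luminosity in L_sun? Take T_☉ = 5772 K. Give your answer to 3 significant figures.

169 L_sun

L/L_☉ = (R/R_☉)² (T/T_☉)⁴ = (0.364)² × (34500/5772)⁴
       = 0.1325 × (5.977)⁴ = 0.1325 × 1276 = 169.1.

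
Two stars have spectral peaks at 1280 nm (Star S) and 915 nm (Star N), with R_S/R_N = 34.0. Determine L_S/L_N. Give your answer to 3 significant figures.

Wien's law gives T ∝ 1/λ_max, so T_S/T_N = λ_N/λ_S = 915/1280 = 0.7148.
Then L ∝ R²T⁴ gives L_S/L_N = (34.0)² × (0.7148)⁴ = 1156 × 0.2611 = 301.9.

302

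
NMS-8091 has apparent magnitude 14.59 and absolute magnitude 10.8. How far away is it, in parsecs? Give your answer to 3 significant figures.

57.3 pc

m − M = 5 log₁₀(d/10 pc)
14.59 − (10.8) = 3.79 = 5 log₁₀(d/10)
d = 10 × 10^(3.79/5) = 10 × 10^0.758 = 57.28 pc.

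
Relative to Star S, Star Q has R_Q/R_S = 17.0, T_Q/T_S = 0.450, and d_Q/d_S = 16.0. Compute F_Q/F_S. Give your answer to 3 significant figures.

L_Q/L_S = (R_Q/R_S)²(T_Q/T_S)⁴ = (17.0)² × (0.450)⁴ = 11.85.
F_Q/F_S = (L_Q/L_S)/(d_Q/d_S)² = 11.85 / (16.0)² = 0.04629.

0.0463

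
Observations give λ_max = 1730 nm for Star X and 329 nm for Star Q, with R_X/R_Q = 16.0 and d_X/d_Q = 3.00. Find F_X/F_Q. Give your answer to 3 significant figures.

0.0372

Wien's law: T_X/T_Q = λ_Q/λ_X = 329/1730 = 0.1902.
L_X/L_Q = (R_X/R_Q)²(T_X/T_Q)⁴ = (16.0)²(0.1902)⁴ = 0.3348.
F_X/F_Q = (L_X/L_Q)/(d_X/d_Q)² = 0.3348/(3.00)² = 0.03720.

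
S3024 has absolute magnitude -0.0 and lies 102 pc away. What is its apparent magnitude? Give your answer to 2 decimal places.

5.04

m = M + 5 log₁₀(d/10 pc) = -0.0 + 5 log₁₀(102/10)
  = -0.0 + 5 × 1.009 = -0.0 + 5.04 = 5.04.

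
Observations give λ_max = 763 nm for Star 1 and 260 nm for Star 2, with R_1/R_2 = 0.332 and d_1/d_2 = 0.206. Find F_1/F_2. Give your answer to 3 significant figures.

Wien's law: T_1/T_2 = λ_2/λ_1 = 260/763 = 0.3408.
L_1/L_2 = (R_1/R_2)²(T_1/T_2)⁴ = (0.332)²(0.3408)⁴ = 0.001486.
F_1/F_2 = (L_1/L_2)/(d_1/d_2)² = 0.001486/(0.206)² = 0.03502.

0.0350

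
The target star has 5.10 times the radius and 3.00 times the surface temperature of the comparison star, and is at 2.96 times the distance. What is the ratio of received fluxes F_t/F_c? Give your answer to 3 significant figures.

L_t/L_c = (R_t/R_c)²(T_t/T_c)⁴ = (5.10)² × (3.00)⁴ = 2107.
F_t/F_c = (L_t/L_c)/(d_t/d_c)² = 2107 / (2.96)² = 240.5.

240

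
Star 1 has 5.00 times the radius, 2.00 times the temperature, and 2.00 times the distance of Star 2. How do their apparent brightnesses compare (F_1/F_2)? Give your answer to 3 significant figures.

100

L_1/L_2 = (R_1/R_2)²(T_1/T_2)⁴ = (5.00)² × (2.00)⁴ = 400.0.
F_1/F_2 = (L_1/L_2)/(d_1/d_2)² = 400.0 / (2.00)² = 100.0.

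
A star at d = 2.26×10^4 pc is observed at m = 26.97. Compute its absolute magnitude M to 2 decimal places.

10.20

M = m − 5 log₁₀(d/10 pc) = 26.97 − 5 log₁₀(2.26×10^4/10)
  = 26.97 − 5 × 3.354 = 26.97 − 16.77 = 10.20.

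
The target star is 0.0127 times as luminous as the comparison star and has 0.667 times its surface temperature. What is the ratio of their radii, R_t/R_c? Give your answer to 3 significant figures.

L ∝ R²T⁴ gives R ∝ √L / T², so
R_t/R_c = √(0.0127) / (0.667)² = 0.1127 / 0.4449 = 0.2533.

0.253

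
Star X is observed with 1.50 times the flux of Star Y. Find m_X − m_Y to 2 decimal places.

-0.44

m_X − m_Y = −2.5 log₁₀(F_X/F_Y) = −2.5 log₁₀(1.50) = −2.5 × (0.176) = -0.440.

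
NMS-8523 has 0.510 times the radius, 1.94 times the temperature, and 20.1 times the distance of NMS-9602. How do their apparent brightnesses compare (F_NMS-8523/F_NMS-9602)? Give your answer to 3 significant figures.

0.00912

L_NMS-8523/L_NMS-9602 = (R_NMS-8523/R_NMS-9602)²(T_NMS-8523/T_NMS-9602)⁴ = (0.510)² × (1.94)⁴ = 3.684.
F_NMS-8523/F_NMS-9602 = (L_NMS-8523/L_NMS-9602)/(d_NMS-8523/d_NMS-9602)² = 3.684 / (20.1)² = 0.009119.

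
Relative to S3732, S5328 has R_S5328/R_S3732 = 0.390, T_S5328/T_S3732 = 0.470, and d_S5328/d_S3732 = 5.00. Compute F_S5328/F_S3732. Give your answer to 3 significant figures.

2.97×10^-4

L_S5328/L_S3732 = (R_S5328/R_S3732)²(T_S5328/T_S3732)⁴ = (0.390)² × (0.470)⁴ = 0.007422.
F_S5328/F_S3732 = (L_S5328/L_S3732)/(d_S5328/d_S3732)² = 0.007422 / (5.00)² = 2.969×10^-4.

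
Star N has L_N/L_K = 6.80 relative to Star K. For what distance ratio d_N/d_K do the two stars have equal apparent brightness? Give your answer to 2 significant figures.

Equal flux requires L_N/d_N² = L_K/d_K², so d_N/d_K = √(L_N/L_K)
= √(6.80) = 2.608.

2.6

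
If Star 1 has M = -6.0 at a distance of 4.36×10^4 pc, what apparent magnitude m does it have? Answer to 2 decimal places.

12.20

m = M + 5 log₁₀(d/10 pc) = -6.0 + 5 log₁₀(4.36×10^4/10)
  = -6.0 + 5 × 3.639 = -6.0 + 18.20 = 12.20.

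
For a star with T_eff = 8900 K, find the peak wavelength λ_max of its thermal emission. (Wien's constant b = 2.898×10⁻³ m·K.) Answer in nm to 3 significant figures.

λ_max = b/T = 2.898×10⁻³ / 8900 = 3.26×10^-7 m = 325.6 nm.

326 nm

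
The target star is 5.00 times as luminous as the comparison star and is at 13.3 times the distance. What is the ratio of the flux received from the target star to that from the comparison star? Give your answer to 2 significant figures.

F = L/(4πd²), so F_t/F_c = (L_t/L_c) / (d_t/d_c)²
= 5.00 / (13.3)² = 5.00 / 176.9 = 0.02827.

0.028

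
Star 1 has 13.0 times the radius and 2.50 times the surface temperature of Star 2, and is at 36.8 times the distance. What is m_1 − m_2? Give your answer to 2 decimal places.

L_1/L_2 = (13.0)²(2.50)⁴ = 6602.
F_1/F_2 = (L_1/L_2)/(d_1/d_2)² = 6602/1354 = 4.875.
m_1 − m_2 = −2.5 log₁₀(4.875) = -1.72.

-1.72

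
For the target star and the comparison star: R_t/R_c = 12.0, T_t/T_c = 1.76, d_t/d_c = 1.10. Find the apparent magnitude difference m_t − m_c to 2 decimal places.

L_t/L_c = (12.0)²(1.76)⁴ = 1382.
F_t/F_c = (L_t/L_c)/(d_t/d_c)² = 1382/1.210 = 1142.
m_t − m_c = −2.5 log₁₀(1142) = -7.64.

-7.64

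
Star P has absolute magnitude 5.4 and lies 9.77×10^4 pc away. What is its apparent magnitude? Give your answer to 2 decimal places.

m = M + 5 log₁₀(d/10 pc) = 5.4 + 5 log₁₀(9.77×10^4/10)
  = 5.4 + 5 × 3.990 = 5.4 + 19.95 = 25.35.

25.35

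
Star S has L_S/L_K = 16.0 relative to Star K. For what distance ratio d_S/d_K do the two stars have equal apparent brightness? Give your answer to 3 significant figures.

4.00

Equal flux requires L_S/d_S² = L_K/d_K², so d_S/d_K = √(L_S/L_K)
= √(16.0) = 4.000.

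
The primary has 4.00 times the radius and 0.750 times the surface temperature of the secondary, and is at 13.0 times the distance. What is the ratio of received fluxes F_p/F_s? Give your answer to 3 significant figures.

L_p/L_s = (R_p/R_s)²(T_p/T_s)⁴ = (4.00)² × (0.750)⁴ = 5.062.
F_p/F_s = (L_p/L_s)/(d_p/d_s)² = 5.062 / (13.0)² = 0.02996.

0.0300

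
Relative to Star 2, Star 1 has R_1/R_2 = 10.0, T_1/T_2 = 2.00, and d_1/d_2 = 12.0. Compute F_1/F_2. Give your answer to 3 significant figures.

L_1/L_2 = (R_1/R_2)²(T_1/T_2)⁴ = (10.0)² × (2.00)⁴ = 1600.
F_1/F_2 = (L_1/L_2)/(d_1/d_2)² = 1600 / (12.0)² = 11.11.

11.1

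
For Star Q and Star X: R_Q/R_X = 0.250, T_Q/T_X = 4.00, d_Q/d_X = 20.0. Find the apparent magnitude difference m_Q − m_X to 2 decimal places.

L_Q/L_X = (0.250)²(4.00)⁴ = 16.00.
F_Q/F_X = (L_Q/L_X)/(d_Q/d_X)² = 16.00/400.0 = 0.04000.
m_Q − m_X = −2.5 log₁₀(0.04000) = 3.49.

3.49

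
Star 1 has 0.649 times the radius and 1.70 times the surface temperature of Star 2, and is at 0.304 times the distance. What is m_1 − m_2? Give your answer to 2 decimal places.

-3.95

L_1/L_2 = (0.649)²(1.70)⁴ = 3.518.
F_1/F_2 = (L_1/L_2)/(d_1/d_2)² = 3.518/0.09242 = 38.07.
m_1 − m_2 = −2.5 log₁₀(38.07) = -3.95.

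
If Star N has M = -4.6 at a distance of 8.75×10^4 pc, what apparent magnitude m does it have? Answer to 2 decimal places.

15.11

m = M + 5 log₁₀(d/10 pc) = -4.6 + 5 log₁₀(8.75×10^4/10)
  = -4.6 + 5 × 3.942 = -4.6 + 19.71 = 15.11.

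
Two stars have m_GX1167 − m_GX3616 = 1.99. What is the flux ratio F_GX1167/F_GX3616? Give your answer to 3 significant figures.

F_GX1167/F_GX3616 = 10^(−(m_GX1167 − m_GX3616)/2.5) = 10^(-1.99/2.5) = 10^-0.796 = 0.1600.

0.160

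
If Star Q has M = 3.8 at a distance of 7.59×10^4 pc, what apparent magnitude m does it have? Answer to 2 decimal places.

m = M + 5 log₁₀(d/10 pc) = 3.8 + 5 log₁₀(7.59×10^4/10)
  = 3.8 + 5 × 3.880 = 3.8 + 19.40 = 23.20.

23.20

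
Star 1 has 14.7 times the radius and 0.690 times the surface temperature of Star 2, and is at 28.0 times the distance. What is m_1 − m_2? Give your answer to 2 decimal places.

3.01

L_1/L_2 = (14.7)²(0.690)⁴ = 48.98.
F_1/F_2 = (L_1/L_2)/(d_1/d_2)² = 48.98/784.0 = 0.06248.
m_1 − m_2 = −2.5 log₁₀(0.06248) = 3.01.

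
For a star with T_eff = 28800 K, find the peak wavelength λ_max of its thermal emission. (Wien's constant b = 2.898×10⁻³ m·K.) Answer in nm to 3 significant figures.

101 nm

λ_max = b/T = 2.898×10⁻³ / 28800 = 1.01×10^-7 m = 100.6 nm.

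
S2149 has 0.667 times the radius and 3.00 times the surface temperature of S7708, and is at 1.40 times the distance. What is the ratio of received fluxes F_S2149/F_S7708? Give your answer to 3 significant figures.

18.4

L_S2149/L_S7708 = (R_S2149/R_S7708)²(T_S2149/T_S7708)⁴ = (0.667)² × (3.00)⁴ = 36.04.
F_S2149/F_S7708 = (L_S2149/L_S7708)/(d_S2149/d_S7708)² = 36.04 / (1.40)² = 18.39.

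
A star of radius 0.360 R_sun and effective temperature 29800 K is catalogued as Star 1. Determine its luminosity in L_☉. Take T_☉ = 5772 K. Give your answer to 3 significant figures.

L/L_☉ = (R/R_☉)² (T/T_☉)⁴ = (0.360)² × (29800/5772)⁴
       = 0.1296 × (5.163)⁴ = 0.1296 × 710.5 = 92.08.

92.1 L_☉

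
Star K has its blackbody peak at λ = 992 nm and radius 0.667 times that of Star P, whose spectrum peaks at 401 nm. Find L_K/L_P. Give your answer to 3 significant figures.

0.0119

Wien's law gives T ∝ 1/λ_max, so T_K/T_P = λ_P/λ_K = 401/992 = 0.4042.
Then L ∝ R²T⁴ gives L_K/L_P = (0.667)² × (0.4042)⁴ = 0.4449 × 0.02670 = 0.01188.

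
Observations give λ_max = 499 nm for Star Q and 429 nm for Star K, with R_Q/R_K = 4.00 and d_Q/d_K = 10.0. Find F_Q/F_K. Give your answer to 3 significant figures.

Wien's law: T_Q/T_K = λ_K/λ_Q = 429/499 = 0.8597.
L_Q/L_K = (R_Q/R_K)²(T_Q/T_K)⁴ = (4.00)²(0.8597)⁴ = 8.741.
F_Q/F_K = (L_Q/L_K)/(d_Q/d_K)² = 8.741/(10.0)² = 0.08741.

0.0874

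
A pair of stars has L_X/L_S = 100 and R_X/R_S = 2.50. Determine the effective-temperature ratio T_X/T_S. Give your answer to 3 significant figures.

2.00

L ∝ R²T⁴ gives T ∝ (L/R²)^(1/4), so
T_X/T_S = (100 / 2.50²)^(1/4) = (16.00)^(1/4) = 2.000.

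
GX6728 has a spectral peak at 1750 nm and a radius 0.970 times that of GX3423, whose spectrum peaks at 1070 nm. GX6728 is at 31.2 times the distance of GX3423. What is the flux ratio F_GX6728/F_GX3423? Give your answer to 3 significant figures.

1.35×10^-4

Wien's law: T_GX6728/T_GX3423 = λ_GX3423/λ_GX6728 = 1070/1750 = 0.6114.
L_GX6728/L_GX3423 = (R_GX6728/R_GX3423)²(T_GX6728/T_GX3423)⁴ = (0.970)²(0.6114)⁴ = 0.1315.
F_GX6728/F_GX3423 = (L_GX6728/L_GX3423)/(d_GX6728/d_GX3423)² = 0.1315/(31.2)² = 1.351×10^-4.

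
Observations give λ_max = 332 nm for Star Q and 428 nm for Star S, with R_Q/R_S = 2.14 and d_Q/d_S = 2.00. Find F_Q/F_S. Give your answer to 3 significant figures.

Wien's law: T_Q/T_S = λ_S/λ_Q = 428/332 = 1.289.
L_Q/L_S = (R_Q/R_S)²(T_Q/T_S)⁴ = (2.14)²(1.289)⁴ = 12.65.
F_Q/F_S = (L_Q/L_S)/(d_Q/d_S)² = 12.65/(2.00)² = 3.162.

3.16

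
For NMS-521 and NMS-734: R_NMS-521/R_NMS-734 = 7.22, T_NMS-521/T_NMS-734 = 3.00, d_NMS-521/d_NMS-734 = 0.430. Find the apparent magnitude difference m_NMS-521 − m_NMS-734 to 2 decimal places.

L_NMS-521/L_NMS-734 = (7.22)²(3.00)⁴ = 4222.
F_NMS-521/F_NMS-734 = (L_NMS-521/L_NMS-734)/(d_NMS-521/d_NMS-734)² = 4222/0.1849 = 2.284×10^4.
m_NMS-521 − m_NMS-734 = −2.5 log₁₀(2.284×10^4) = -10.90.

-10.90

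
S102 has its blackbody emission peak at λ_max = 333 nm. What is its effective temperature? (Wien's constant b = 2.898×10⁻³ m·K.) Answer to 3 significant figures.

8.70×10^3 K

T = b/λ_max = 2.898×10⁻³ / (333×10⁻⁹) = 8703 K.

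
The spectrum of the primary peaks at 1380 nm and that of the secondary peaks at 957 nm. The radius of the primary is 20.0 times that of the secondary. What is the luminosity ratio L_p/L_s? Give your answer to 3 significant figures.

Wien's law gives T ∝ 1/λ_max, so T_p/T_s = λ_s/λ_p = 957/1380 = 0.6935.
Then L ∝ R²T⁴ gives L_p/L_s = (20.0)² × (0.6935)⁴ = 400.0 × 0.2313 = 92.51.

92.5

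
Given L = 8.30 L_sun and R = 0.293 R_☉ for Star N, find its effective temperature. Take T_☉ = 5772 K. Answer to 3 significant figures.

1.81×10^4 K

T/T_☉ = (L/L_☉)^(1/4) / (R/R_☉)^(1/2)
T = 5772 × (8.30)^(1/4) / √(0.293) = 5772 × 1.697 / 0.5413 = 1.810×10^4 K.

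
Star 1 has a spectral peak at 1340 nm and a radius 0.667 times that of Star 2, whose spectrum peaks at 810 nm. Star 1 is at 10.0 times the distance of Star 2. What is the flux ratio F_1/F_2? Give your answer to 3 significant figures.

Wien's law: T_1/T_2 = λ_2/λ_1 = 810/1340 = 0.6045.
L_1/L_2 = (R_1/R_2)²(T_1/T_2)⁴ = (0.667)²(0.6045)⁴ = 0.05940.
F_1/F_2 = (L_1/L_2)/(d_1/d_2)² = 0.05940/(10.0)² = 5.940×10^-4.

5.94×10^-4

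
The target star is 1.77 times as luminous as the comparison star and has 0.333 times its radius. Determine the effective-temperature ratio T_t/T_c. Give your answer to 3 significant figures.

2.00

L ∝ R²T⁴ gives T ∝ (L/R²)^(1/4), so
T_t/T_c = (1.77 / 0.333²)^(1/4) = (15.96)^(1/4) = 1.999.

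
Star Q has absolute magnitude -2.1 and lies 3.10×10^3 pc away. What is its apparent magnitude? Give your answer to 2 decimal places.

m = M + 5 log₁₀(d/10 pc) = -2.1 + 5 log₁₀(3.10×10^3/10)
  = -2.1 + 5 × 2.491 = -2.1 + 12.46 = 10.36.

10.36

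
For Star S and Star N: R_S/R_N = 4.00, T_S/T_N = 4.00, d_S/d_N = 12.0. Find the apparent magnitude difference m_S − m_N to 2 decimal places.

-3.63

L_S/L_N = (4.00)²(4.00)⁴ = 4096.
F_S/F_N = (L_S/L_N)/(d_S/d_N)² = 4096/144.0 = 28.44.
m_S − m_N = −2.5 log₁₀(28.44) = -3.63.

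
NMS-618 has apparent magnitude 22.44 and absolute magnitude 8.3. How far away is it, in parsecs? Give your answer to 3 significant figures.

m − M = 5 log₁₀(d/10 pc)
22.44 − (8.3) = 14.14 = 5 log₁₀(d/10)
d = 10 × 10^(14.14/5) = 10 × 10^2.828 = 6730 pc.

6.73×10^3 pc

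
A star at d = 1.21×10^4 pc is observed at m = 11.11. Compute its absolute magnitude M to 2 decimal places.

M = m − 5 log₁₀(d/10 pc) = 11.11 − 5 log₁₀(1.21×10^4/10)
  = 11.11 − 5 × 3.083 = 11.11 − 15.41 = -4.30.

-4.30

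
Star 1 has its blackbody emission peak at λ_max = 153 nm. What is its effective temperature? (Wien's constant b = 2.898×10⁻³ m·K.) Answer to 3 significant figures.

1.89×10^4 K

T = b/λ_max = 2.898×10⁻³ / (153×10⁻⁹) = 1.894×10^4 K.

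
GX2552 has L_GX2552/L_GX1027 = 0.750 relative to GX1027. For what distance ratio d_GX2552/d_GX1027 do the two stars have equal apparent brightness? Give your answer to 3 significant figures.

0.866

Equal flux requires L_GX2552/d_GX2552² = L_GX1027/d_GX1027², so d_GX2552/d_GX1027 = √(L_GX2552/L_GX1027)
= √(0.750) = 0.8660.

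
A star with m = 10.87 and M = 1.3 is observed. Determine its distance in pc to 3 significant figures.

m − M = 5 log₁₀(d/10 pc)
10.87 − (1.3) = 9.57 = 5 log₁₀(d/10)
d = 10 × 10^(9.57/5) = 10 × 10^1.914 = 820.4 pc.

820 pc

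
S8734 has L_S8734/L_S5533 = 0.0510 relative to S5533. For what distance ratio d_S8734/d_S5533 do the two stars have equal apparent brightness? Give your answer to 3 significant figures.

Equal flux requires L_S8734/d_S8734² = L_S5533/d_S5533², so d_S8734/d_S5533 = √(L_S8734/L_S5533)
= √(0.0510) = 0.2258.

0.226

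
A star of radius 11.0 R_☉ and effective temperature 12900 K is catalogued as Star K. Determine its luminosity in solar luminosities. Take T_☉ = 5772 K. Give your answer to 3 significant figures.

L/L_☉ = (R/R_☉)² (T/T_☉)⁴ = (11.0)² × (12900/5772)⁴
       = 121.0 × (2.235)⁴ = 121.0 × 24.95 = 3019.

3.02×10^3 solar luminosities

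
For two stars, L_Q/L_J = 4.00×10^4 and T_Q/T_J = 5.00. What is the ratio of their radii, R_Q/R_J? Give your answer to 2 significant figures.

L ∝ R²T⁴ gives R ∝ √L / T², so
R_Q/R_J = √(4.00×10^4) / (5.00)² = 200.0 / 25.00 = 8.000.

8.0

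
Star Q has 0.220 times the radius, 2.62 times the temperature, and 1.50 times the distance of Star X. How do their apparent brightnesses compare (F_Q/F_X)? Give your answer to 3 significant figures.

1.01

L_Q/L_X = (R_Q/R_X)²(T_Q/T_X)⁴ = (0.220)² × (2.62)⁴ = 2.281.
F_Q/F_X = (L_Q/L_X)/(d_Q/d_X)² = 2.281 / (1.50)² = 1.014.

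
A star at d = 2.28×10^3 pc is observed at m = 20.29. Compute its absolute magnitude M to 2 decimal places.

8.50

M = m − 5 log₁₀(d/10 pc) = 20.29 − 5 log₁₀(2.28×10^3/10)
  = 20.29 − 5 × 2.358 = 20.29 − 11.79 = 8.50.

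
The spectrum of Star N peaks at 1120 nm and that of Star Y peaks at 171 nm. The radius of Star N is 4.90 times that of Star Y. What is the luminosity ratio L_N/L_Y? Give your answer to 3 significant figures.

0.0130

Wien's law gives T ∝ 1/λ_max, so T_N/T_Y = λ_Y/λ_N = 171/1120 = 0.1527.
Then L ∝ R²T⁴ gives L_N/L_Y = (4.90)² × (0.1527)⁴ = 24.01 × 5.434×10^-4 = 0.01305.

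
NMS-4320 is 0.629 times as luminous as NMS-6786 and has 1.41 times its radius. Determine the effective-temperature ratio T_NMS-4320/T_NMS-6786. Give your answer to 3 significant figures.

0.750

L ∝ R²T⁴ gives T ∝ (L/R²)^(1/4), so
T_NMS-4320/T_NMS-6786 = (0.629 / 1.41²)^(1/4) = (0.3164)^(1/4) = 0.7500.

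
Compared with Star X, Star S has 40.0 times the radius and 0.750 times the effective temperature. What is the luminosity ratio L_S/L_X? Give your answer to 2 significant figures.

5.1×10^2

From the Stefan–Boltzmann law, L ∝ R²T⁴, so
L_S/L_X = (R_S/R_X)² (T_S/T_X)⁴ = (40.0)² × (0.750)⁴ = 1600 × 0.3164 = 506.2.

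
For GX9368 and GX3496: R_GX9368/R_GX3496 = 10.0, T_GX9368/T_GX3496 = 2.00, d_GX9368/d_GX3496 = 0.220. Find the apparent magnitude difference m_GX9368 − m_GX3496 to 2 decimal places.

L_GX9368/L_GX3496 = (10.0)²(2.00)⁴ = 1600.
F_GX9368/F_GX3496 = (L_GX9368/L_GX3496)/(d_GX9368/d_GX3496)² = 1600/0.04840 = 3.306×10^4.
m_GX9368 − m_GX3496 = −2.5 log₁₀(3.306×10^4) = -11.30.

-11.30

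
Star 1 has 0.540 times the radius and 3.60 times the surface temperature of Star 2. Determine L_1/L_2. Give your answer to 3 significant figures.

From the Stefan–Boltzmann law, L ∝ R²T⁴, so
L_1/L_2 = (R_1/R_2)² (T_1/T_2)⁴ = (0.540)² × (3.60)⁴ = 0.2916 × 168.0 = 48.98.

49.0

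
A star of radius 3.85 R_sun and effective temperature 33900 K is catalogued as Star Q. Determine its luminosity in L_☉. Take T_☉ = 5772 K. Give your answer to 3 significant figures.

L/L_☉ = (R/R_☉)² (T/T_☉)⁴ = (3.85)² × (33900/5772)⁴
       = 14.82 × (5.873)⁴ = 14.82 × 1190 = 1.764×10^4.

1.76×10^4 L_☉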